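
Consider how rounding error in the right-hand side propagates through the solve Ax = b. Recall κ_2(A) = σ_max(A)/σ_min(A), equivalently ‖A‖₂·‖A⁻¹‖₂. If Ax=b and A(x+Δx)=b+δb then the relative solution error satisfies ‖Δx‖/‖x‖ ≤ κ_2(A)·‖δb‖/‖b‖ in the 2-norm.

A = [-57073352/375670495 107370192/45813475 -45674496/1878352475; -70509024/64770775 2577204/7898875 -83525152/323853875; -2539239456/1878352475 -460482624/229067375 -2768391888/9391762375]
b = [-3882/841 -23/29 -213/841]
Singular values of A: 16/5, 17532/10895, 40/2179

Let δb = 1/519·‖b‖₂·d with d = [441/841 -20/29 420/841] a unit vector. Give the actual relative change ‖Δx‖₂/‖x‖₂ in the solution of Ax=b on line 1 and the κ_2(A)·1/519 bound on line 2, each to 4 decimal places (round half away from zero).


from the listed singular values, σ₁ = 16/5, σ_n = 40/2179
κ = σ_max/σ_min = (16/5)/(40/2179) = 174.3200
κ_2(A)·‖δb‖/‖b‖ = 0.3359
solve Ax = b  →  x = [25.4058 -1.4220 -105.9574]
2-norm of b is 4.6904; of x, 108.9700
re-solving with b+δb shifts x by Δx of norm 0.4923
relative error = 0.0045
realised/bound (from unrounded values) ≈ 0.0135

0.0045
0.3359


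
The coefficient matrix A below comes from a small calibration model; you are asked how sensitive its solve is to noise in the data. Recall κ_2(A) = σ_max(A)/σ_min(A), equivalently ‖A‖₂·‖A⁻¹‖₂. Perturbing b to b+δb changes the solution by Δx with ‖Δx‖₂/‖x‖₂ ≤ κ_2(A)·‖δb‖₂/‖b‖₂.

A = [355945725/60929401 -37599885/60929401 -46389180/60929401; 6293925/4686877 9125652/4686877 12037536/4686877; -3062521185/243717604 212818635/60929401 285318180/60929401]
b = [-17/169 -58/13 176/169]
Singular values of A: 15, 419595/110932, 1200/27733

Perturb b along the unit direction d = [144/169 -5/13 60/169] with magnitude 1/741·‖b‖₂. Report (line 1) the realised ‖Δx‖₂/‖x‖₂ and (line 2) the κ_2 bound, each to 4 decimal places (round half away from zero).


from the listed singular values, σ₁ = 15, σ_n = 1200/27733
κ_2(A) = 15 / (1200/27733) = 346.6625
bound on ‖Δx‖/‖x‖: κ·ε = 346.6625·1/741 = 0.4678
solve Ax = b  →  x = [-0.4683 -37.5476 26.9726]
‖b‖ = 4.5826, ‖x‖ = 46.2338
δb = ε·‖b‖·d = [0.0053 -0.0024 0.0022]; solving A·Δx = δb gives ‖Δx‖ = 0.1429
relative error = 0.0031
tightness: 0.0031 against a bound of 0.4678 (unrounded ratio ≈ 0.0066)

0.0031
0.4678


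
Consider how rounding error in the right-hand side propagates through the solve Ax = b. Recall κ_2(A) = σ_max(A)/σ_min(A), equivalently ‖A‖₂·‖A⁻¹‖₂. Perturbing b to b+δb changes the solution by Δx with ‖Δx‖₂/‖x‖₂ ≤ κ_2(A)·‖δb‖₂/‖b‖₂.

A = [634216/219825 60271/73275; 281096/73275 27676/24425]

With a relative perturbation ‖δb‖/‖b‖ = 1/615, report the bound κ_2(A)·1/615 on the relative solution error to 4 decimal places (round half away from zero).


form AᵀA = [44534583424/1932921225 4329653944/644307075; 4329653944/644307075 421049689/214769025] with trace 1932961225/77316849 and determinant 1000000/77316849
solving λ² − 1932961225/77316849·λ + 1000000/77316849 = 0 gives λ = 25, 40000/77316849
σ_max=√25=5, σ_min=√(40000/77316849)=(200/8793) → κ = 219.8250
bound on ‖Δx‖/‖x‖: κ·ε = 219.8250·1/615 = 0.3574

0.3574


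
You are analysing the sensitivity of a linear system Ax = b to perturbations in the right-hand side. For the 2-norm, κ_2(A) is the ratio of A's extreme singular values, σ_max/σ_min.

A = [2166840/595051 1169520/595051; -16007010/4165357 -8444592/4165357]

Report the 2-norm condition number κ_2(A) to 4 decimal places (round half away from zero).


form AᵀA = [578227054500/20630438689 308378884320/20630438689; 308378884320/20630438689 164485384704/20630438689] with trace 2569939236/71385601 and determinant 2073600/71385601
solving λ² − 2569939236/71385601·λ + 2073600/71385601 = 0 gives λ = 36, 57600/71385601
κ = σ_max/σ_min = 6/(240/8449) = 211.2250

211.2250


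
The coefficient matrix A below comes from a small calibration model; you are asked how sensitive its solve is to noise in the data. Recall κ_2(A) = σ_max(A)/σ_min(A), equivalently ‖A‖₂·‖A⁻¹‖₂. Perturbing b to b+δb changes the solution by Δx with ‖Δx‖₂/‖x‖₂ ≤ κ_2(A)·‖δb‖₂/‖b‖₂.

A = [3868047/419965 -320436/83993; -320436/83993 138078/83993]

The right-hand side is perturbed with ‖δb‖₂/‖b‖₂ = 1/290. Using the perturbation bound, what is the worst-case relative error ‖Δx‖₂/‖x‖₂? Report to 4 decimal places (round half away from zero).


form AᵀA = [103720522761/1043613025 -8643120228/208722605; -8643120228/208722605 720383220/41744521] with trace 720296469/6175225 and determinant 2125764/6175225
λ_max, λ_min = (720296469/6175225 ± √518774494969880361/38133403800625)/2 = 2916/25, 729/247009
σ_max=√(2916/25)=(54/5), σ_min=√(729/247009)=(27/497) → κ = 198.8000
κ_2(A)·‖δb‖/‖b‖ = 0.6855

0.6855


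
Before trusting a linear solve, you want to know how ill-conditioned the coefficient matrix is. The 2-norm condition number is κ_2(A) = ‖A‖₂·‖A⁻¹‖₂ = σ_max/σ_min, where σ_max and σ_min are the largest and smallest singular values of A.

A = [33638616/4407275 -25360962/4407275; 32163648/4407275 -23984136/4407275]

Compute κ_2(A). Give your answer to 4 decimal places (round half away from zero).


379.9375

M = AᵀA = [515114563392/4619280125 -386331740784/4619280125; -386331740784/4619280125 289754381268/4619280125]. tr(M)=160973788932/923856025, det(M)=4857532416/23096400625
solving λ² − 160973788932/923856025·λ + 4857532416/23096400625 = 0 gives λ = 4356/25, 1115136/923856025
κ_2(A) = √(λ_max/λ_min) = √((4356/25) / (1115136/923856025)) = 379.9375


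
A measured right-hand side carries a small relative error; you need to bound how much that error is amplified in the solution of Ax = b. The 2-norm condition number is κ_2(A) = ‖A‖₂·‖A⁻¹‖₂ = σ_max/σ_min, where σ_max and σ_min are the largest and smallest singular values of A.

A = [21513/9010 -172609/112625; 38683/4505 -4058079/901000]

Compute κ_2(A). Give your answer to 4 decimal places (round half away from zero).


AᵀA = [257932285/3247204 -1374656157/32472040; -1374656157/32472040 29399700241/1298881600]; tr = 458728769/4494400, det = 104060401/17977600
solving λ² − 458728769/4494400·λ + 104060401/17977600 = 0 gives λ = 10201/100, 10201/179776
σ_max=√(10201/100)=(101/10), σ_min=√(10201/179776)=(101/424) → κ = 42.4000

42.4000


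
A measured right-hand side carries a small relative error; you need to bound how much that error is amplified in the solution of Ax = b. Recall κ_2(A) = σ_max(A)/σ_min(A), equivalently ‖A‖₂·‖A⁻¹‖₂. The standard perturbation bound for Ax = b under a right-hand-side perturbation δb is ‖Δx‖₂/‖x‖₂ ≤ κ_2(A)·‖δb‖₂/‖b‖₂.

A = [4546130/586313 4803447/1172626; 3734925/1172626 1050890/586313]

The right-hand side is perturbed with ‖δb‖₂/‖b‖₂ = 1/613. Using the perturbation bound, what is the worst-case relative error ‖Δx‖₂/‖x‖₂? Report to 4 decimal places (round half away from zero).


0.1731

form AᵀA = [571709211025/8136400804 76219200720/2034100201; 76219200720/2034100201 162666167161/8136400804] with trace 1270545637/14076818 and determinant 81450625/112614544
solving λ² − 1270545637/14076818·λ + 81450625/112614544 = 0 gives λ = 361/4, 225625/28153636
σ_max=√(361/4)=(19/2), σ_min=√(225625/28153636)=(475/5306) → κ = 106.1200
κ_2(A)·‖δb‖/‖b‖ = 0.1731


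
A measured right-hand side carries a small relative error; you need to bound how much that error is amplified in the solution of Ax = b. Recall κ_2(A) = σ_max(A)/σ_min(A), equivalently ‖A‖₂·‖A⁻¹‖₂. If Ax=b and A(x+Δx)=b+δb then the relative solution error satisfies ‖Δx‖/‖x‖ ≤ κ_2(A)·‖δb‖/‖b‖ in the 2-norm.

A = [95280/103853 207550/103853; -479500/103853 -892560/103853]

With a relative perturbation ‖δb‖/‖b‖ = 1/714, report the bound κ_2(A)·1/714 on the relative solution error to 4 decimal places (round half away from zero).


M = AᵀA = [142176400/6416089 266364000/6416089; 266364000/6416089 499548100/6416089]. tr(M)=2220500/22201, det(M)=40000/22201
char-poly roots: 100 and 400/22201
κ_2(A) = √(λ_max/λ_min) = √(100 / (400/22201)) = 74.5000
worst-case relative error ≤ 74.5000 × 1/714 = 0.1043

0.1043


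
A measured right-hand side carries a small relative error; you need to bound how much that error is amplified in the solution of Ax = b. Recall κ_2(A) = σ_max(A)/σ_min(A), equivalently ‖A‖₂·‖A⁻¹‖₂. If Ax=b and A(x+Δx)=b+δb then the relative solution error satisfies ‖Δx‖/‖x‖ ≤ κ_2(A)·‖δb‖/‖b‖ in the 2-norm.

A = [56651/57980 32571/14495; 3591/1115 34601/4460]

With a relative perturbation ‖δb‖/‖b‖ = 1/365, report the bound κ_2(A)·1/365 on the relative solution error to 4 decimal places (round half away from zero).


M = AᵀA = [1523127025/134467216 228438000/8404201; 228438000/8404201 8772226225/134467216]. tr(M)=30459625/397832, det(M)=1500625/12730624
eigenvalues of AᵀA: λ = (tr ± √(tr²−4·det))/2 = 1225/16, 1225/795664
σ_max=√(1225/16)=(35/4), σ_min=√(1225/795664)=(35/892) → κ = 223.0000
bound on ‖Δx‖/‖x‖: κ·ε = 223.0000·1/365 = 0.6110

0.6110


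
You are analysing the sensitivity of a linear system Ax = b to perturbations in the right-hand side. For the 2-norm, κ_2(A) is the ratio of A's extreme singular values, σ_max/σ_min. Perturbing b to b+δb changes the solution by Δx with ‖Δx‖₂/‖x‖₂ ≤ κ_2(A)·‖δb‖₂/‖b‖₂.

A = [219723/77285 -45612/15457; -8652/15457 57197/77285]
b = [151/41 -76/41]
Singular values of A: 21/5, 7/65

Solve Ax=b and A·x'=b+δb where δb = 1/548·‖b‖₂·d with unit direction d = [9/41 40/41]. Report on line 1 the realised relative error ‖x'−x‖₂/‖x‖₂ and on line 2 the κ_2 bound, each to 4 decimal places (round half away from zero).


0.0075
0.0712

σ_max = 21/5, σ_min = 7/65
κ_2(A) = (21/5) / (7/65) = 39.0000
bound on ‖Δx‖/‖x‖: κ·ε = 39.0000·1/548 = 0.0712
solve Ax = b  →  x = [-6.0673 -7.0936]
‖b‖₂ = 4.1231 and ‖x‖₂ = 9.3344
δb = ε·‖b‖·d = [0.0017 0.0073]; solving A·Δx = δb gives ‖Δx‖ = 0.0699
relative error = 0.0075
realised/bound (from unrounded values) ≈ 0.1052


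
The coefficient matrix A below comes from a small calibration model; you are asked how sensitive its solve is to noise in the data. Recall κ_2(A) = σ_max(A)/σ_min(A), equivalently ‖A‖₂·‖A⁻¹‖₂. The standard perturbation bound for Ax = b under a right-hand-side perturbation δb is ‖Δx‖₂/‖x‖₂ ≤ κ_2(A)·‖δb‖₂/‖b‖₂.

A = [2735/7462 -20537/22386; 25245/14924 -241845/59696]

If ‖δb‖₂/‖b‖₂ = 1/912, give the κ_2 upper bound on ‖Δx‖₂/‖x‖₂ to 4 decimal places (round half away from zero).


form AᵀA = [396925/132496 -11430595/1589952; -11430595/1589952 329205361/19079424] with trace 2286169/112896 and determinant 225/50176
eigenvalues of AᵀA: λ = (tr ± √(tr²−4·det))/2 = 81/4, 25/112896
σ_max=√(81/4)=(9/2), σ_min=√(25/112896)=(5/336) → κ = 302.4000
κ_2(A)·‖δb‖/‖b‖ = 0.3316

0.3316


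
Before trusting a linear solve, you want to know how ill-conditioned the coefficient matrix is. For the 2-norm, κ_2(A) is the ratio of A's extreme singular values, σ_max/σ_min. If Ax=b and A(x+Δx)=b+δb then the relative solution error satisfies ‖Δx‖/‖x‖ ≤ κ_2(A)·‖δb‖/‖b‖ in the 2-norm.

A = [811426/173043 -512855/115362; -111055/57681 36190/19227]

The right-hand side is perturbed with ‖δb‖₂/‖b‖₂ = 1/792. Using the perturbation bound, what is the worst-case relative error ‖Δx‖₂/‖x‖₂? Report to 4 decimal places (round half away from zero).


0.2318

M = AᵀA = [4552728229/177182721 -1445228785/59060907; -1445228785/59060907 1835325625/78747876]. tr(M)=41294701/842724, det(M)=60025/842724
λ_max, λ_min = (41294701/842724 ± √1705049992647001/710183740176)/2 = 49, 1225/842724
κ_2(A) = √(λ_max/λ_min) = √(49 / (1225/842724)) = 183.6000
bound on ‖Δx‖/‖x‖: κ·ε = 183.6000·1/792 = 0.2318


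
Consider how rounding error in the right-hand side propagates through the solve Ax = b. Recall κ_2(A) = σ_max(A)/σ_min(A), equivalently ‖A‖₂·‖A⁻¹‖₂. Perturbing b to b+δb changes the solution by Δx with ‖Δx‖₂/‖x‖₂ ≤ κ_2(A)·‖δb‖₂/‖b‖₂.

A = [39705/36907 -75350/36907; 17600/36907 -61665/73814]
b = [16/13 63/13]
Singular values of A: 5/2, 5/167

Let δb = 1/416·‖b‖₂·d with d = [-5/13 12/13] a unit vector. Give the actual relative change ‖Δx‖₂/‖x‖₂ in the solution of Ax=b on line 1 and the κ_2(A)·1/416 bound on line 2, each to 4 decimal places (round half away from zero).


0.0030
0.2007

largest singular value 5/2, smallest 5/167
condition number: (5/2) ÷ (5/167) = 83.5000
bound on ‖Δx‖/‖x‖: κ·ε = 83.5000·1/416 = 0.2007
solve Ax = b  →  x = [118.4471 61.8118]
‖b‖ = 5.0000, ‖x‖ = 133.6054
re-solving with b+δb shifts x by Δx of norm 0.4014
dividing the unrounded norms, ‖Δx‖/‖x‖ = 0.0030
so the bound overstates the realised error by a factor of ≈ 66.8027 (computed from the unrounded values)


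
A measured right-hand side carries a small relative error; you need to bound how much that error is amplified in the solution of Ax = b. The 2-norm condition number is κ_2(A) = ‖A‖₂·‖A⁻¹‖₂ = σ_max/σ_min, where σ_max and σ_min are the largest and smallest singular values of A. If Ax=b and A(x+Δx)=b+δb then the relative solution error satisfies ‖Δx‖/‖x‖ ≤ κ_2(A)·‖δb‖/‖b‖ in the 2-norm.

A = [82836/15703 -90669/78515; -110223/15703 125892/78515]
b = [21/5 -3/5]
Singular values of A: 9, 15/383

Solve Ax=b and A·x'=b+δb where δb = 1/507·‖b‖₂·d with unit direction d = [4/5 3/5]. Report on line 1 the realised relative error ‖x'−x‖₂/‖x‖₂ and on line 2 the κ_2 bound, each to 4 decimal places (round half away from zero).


largest singular value 9, smallest 15/383
κ = σ_max/σ_min = 9/(15/383) = 229.8000
perturbation bound = 229.8000·1/507 = 0.4533
solve Ax = b  →  x = [17.1398 74.6585]
‖b‖₂ = 4.2426 and ‖x‖₂ = 76.6007
re-solving with b+δb shifts x by Δx of norm 0.2137
dividing the unrounded norms, ‖Δx‖/‖x‖ = 0.0028
realised/bound (from unrounded values) ≈ 0.0062

0.0028
0.4533


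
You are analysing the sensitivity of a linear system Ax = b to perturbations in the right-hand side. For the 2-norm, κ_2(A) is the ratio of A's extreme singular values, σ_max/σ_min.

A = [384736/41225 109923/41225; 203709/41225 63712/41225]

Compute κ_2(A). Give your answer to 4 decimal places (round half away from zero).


M = AᵀA = [655775593/5880625 191245824/5880625; 191245824/5880625 55855657/5880625]. tr(M)=1138610/9409, det(M)=14641/9409
char-poly roots: 121 and 121/9409
σ_max=√121=11, σ_min=√(121/9409)=(11/97) → κ = 97.0000

97.0000


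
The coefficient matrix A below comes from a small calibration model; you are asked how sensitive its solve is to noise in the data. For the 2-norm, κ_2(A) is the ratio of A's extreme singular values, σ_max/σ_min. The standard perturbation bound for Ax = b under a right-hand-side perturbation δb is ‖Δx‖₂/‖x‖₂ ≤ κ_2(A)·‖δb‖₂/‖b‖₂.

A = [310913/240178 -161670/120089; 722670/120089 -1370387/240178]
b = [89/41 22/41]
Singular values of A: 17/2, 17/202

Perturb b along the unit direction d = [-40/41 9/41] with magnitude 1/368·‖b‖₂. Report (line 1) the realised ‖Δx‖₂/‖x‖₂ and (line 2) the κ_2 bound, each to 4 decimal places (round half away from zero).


0.0030
0.2745

from the listed singular values, σ₁ = 17/2, σ_n = 17/202
κ = σ_max/σ_min = (17/2)/(17/202) = 101.0000
bound on ‖Δx‖/‖x‖: κ·ε = 101.0000·1/368 = 0.2745
solve Ax = b  →  x = [-16.3043 -17.2901]
‖b‖ = 2.2361, ‖x‖ = 23.7650
Δx = A⁻¹·δb where δb = 1/368·2.2361·d; ‖Δx‖ = 0.0722
relative error = 0.0030
tightness: 0.0030 against a bound of 0.2745 (unrounded ratio ≈ 0.0111)


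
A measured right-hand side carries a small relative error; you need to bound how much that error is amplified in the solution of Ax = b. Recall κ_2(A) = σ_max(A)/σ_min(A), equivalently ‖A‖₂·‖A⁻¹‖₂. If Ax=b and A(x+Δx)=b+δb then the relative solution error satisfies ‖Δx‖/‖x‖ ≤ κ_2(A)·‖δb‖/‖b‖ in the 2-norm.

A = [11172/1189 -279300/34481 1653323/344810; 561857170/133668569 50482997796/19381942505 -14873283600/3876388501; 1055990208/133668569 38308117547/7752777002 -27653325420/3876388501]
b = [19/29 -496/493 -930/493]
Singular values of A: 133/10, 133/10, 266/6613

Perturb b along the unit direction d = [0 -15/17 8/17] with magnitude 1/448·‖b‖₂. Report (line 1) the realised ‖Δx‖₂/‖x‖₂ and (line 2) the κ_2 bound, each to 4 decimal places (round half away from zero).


largest singular value 133/10, smallest 266/6613
κ_2(A) = (133/10) / (266/6613) = 330.6500
bound on ‖Δx‖/‖x‖: κ·ε = 330.6500·1/448 = 0.7381
solve Ax = b  →  x = [-0.0734 -0.0975 0.1157]
2-norm of b is 2.2361; of x, 0.1681
δb = ε·‖b‖·d = [0.0000 -0.0044 0.0023]; solving A·Δx = δb gives ‖Δx‖ = 0.1241
relative error = 0.7381
realised/bound = 1 exactly: the bound is attained for this b and d

0.7381
0.7381


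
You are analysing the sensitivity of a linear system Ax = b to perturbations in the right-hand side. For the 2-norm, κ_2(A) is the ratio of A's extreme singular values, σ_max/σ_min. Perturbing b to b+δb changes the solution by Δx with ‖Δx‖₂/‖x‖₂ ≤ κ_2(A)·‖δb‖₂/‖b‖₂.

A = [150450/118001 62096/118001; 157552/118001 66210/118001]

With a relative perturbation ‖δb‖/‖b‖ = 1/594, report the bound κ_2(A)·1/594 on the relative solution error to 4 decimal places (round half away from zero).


0.5269

AᵀA = [4340788/1273597 1808640/1273597; 1808640/1273597 753652/1273597]; tr = 391880/97969, det = 16/97969
char-poly roots: 4 and 4/97969
κ_2(A) = √(λ_max/λ_min) = √(4 / (4/97969)) = 313.0000
κ_2(A)·‖δb‖/‖b‖ = 0.5269


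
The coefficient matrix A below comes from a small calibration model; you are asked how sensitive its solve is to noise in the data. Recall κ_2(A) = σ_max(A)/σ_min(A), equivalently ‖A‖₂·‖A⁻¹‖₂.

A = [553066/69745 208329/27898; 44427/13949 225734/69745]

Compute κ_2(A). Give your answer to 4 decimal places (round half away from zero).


74.0000

AᵀA = [2101928749/28783225 80045595/1151329; 80045595/1151329 7626317521/115132900]; tr = 19065437/136900, det = 12117361/3422500
eigenvalues of AᵀA: λ = (tr ± √(tr²−4·det))/2 = 3481/25, 3481/136900
σ_max=√(3481/25)=(59/5), σ_min=√(3481/136900)=(59/370) → κ = 74.0000


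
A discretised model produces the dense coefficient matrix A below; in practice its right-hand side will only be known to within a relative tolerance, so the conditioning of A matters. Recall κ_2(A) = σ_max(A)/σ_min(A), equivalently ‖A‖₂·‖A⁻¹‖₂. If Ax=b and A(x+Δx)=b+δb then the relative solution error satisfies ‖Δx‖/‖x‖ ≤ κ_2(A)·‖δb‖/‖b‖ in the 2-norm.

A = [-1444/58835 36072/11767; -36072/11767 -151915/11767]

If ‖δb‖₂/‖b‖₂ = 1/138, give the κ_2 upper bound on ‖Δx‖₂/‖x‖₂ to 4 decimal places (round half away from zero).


AᵀA = [472016/50225 396792/10045; 396792/10045 353729/2009]; tr = 227201/1225, det = 4624/49
solving λ² − 227201/1225·λ + 4624/49 = 0 gives λ = 4624/25, 25/49
σ_max=√(4624/25)=(68/5), σ_min=√(25/49)=(5/7) → κ = 19.0400
κ_2(A)·‖δb‖/‖b‖ = 0.1380

0.1380


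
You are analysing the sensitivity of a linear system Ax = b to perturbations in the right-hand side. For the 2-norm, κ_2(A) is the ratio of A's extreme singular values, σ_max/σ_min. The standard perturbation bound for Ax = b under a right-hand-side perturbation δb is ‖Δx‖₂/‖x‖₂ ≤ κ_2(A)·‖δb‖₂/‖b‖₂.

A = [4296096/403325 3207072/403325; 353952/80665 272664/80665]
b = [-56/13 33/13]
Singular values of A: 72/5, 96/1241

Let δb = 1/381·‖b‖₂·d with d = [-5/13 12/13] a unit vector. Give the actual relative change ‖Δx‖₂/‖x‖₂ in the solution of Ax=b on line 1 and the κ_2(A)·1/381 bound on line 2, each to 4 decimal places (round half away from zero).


σ_max = 72/5, σ_min = 96/1241
condition number: (72/5) ÷ (96/1241) = 186.1500
bound on ‖Δx‖/‖x‖: κ·ε = 186.1500·1/381 = 0.4886
solve Ax = b  →  x = [-31.1917 41.2417]
2-norm of b is 5.0000; of x, 51.7088
re-solving with b+δb shifts x by Δx of norm 0.1696
relative error = 0.0033
so the bound overstates the realised error by a factor of ≈ 148.9212 (computed from the unrounded values)

0.0033
0.4886


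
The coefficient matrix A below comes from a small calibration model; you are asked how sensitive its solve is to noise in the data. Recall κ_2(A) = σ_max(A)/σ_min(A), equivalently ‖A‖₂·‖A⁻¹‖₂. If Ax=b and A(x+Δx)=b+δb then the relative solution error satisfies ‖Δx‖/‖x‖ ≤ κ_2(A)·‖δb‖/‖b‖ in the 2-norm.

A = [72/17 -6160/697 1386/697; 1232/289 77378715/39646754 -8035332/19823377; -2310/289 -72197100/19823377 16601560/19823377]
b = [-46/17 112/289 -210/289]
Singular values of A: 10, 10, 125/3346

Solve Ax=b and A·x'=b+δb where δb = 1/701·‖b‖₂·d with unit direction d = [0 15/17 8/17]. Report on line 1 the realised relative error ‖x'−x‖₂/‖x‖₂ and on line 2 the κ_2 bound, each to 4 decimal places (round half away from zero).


σ_max = 10, σ_min = 125/3346
κ = σ_max/σ_min = 10/(125/3346) = 267.6800
bound on ‖Δx‖/‖x‖: κ·ε = 267.6800·1/701 = 0.3819
solve Ax = b  →  x = [-0.0400 0.2732 -0.0615]
‖b‖₂ = 2.8284 and ‖x‖₂ = 0.2828
with δb = [0.0000 0.0036 0.0019], A·Δx = δb → ‖Δx‖ = 0.1080
dividing the unrounded norms, ‖Δx‖/‖x‖ = 0.3819
realised/bound = 1 exactly: the bound is attained for this b and d

0.3819
0.3819


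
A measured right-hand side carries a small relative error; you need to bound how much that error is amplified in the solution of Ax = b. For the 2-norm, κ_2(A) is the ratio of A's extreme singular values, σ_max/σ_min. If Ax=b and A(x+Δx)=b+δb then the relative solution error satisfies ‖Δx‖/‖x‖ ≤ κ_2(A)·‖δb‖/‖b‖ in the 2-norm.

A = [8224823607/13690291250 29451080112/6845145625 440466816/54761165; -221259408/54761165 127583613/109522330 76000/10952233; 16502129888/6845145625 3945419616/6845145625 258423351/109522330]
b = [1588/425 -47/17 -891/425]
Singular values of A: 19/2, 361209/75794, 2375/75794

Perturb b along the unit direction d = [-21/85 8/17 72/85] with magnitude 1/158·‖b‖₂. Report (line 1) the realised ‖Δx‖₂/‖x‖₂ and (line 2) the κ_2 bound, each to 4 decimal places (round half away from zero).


largest singular value 19/2, smallest 2375/75794
κ_2(A) = (19/2) / (2375/75794) = 303.1760
κ_2(A)·‖δb‖/‖b‖ = 1.9188
solve Ax = b  →  x = [31.7809 108.2136 -59.7934]
‖b‖₂ = 5.0990 and ‖x‖₂ = 127.6536
δb = ε·‖b‖·d = [-0.0080 0.0152 0.0273]; solving A·Δx = δb gives ‖Δx‖ = 1.0299
dividing the unrounded norms, ‖Δx‖/‖x‖ = 0.0081
realised/bound (from unrounded values) ≈ 0.0042

0.0081
1.9188


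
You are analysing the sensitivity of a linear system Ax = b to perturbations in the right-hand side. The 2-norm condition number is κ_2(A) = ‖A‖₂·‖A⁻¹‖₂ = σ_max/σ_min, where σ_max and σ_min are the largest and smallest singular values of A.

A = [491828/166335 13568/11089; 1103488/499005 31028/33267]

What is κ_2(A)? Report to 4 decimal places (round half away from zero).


AᵀA = [135789552016/9960239601 18859425280/3320079867; 18859425280/3320079867 2619552400/1106693289]; tr = 942991264/58936329, det = 160000/58936329
char-poly roots: 16 and 10000/58936329
σ_max=√16=4, σ_min=√(10000/58936329)=(100/7677) → κ = 307.0800

307.0800


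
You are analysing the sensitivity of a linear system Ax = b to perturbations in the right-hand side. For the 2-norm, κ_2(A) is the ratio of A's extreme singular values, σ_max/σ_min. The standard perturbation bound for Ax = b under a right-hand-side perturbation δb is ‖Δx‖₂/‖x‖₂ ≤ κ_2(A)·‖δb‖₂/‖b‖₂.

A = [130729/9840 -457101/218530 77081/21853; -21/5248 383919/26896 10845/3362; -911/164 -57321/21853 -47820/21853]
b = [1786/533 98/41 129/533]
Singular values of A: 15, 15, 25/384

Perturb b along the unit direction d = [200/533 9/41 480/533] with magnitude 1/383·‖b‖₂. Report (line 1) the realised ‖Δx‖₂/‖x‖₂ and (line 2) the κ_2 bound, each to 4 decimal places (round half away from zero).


σ_max = 15, σ_min = 25/384
κ_2(A) = 15 / (25/384) = 230.4000
bound on ‖Δx‖/‖x‖: κ·ε = 230.4000·1/383 = 0.6016
solve Ax = b  →  x = [-8.4096 -6.3559 28.8558]
‖b‖ = 4.1231, ‖x‖ = 30.7209
re-solving with b+δb shifts x by Δx of norm 0.1654
relative error = 0.0054
realised/bound (from unrounded values) ≈ 0.0089

0.0054
0.6016


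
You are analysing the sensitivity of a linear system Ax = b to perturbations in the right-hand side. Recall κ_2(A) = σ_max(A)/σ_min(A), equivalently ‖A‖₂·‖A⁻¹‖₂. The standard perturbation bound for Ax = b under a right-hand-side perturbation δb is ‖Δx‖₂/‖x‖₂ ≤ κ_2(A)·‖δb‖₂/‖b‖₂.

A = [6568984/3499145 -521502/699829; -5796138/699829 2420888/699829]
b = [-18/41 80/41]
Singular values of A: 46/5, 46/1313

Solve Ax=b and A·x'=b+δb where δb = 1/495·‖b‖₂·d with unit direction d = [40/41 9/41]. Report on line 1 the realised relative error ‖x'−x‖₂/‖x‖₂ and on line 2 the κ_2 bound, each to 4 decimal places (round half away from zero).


0.5305
0.5305

largest singular value 46/5, smallest 46/1313
condition number: (46/5) ÷ (46/1313) = 262.6000
perturbation bound = 262.6000·1/495 = 0.5305
solve Ax = b  →  x = [-0.2007 0.0836]
‖b‖ = 2.0000, ‖x‖ = 0.2174
Δx = A⁻¹·δb where δb = 1/495·2.0000·d; ‖Δx‖ = 0.1153
relative error = 0.5305
so the bound is sharp here: realised error equals the bound


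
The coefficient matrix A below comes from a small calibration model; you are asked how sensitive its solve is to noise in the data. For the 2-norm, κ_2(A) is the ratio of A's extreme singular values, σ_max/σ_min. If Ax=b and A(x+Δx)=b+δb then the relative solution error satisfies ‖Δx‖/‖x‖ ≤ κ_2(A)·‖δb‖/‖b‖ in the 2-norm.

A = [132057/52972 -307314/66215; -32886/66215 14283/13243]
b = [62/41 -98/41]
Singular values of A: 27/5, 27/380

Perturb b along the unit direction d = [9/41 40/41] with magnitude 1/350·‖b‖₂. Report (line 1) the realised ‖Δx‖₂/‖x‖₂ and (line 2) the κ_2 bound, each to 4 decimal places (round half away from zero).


0.0040
0.2171

from the listed singular values, σ₁ = 27/5, σ_n = 27/380
condition number: (27/5) ÷ (27/380) = 76.0000
κ_2(A)·‖δb‖/‖b‖ = 0.2171
solve Ax = b  →  x = [-24.6623 -13.5730]
2-norm of b is 2.8284; of x, 28.1506
Δx = A⁻¹·δb where δb = 1/350·2.8284·d; ‖Δx‖ = 0.1137
realised ‖Δx‖/‖x‖ = 0.0040
tightness: 0.0040 against a bound of 0.2171 (unrounded ratio ≈ 0.0186)


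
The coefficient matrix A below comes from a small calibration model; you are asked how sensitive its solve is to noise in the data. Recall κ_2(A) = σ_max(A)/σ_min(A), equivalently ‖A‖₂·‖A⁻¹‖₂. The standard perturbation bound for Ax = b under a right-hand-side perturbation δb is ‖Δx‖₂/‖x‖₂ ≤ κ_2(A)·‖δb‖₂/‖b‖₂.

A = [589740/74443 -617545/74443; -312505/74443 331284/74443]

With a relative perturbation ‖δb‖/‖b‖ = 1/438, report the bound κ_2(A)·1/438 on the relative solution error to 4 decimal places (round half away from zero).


form AᵀA = [1541358625/19175641 -1618404480/19175641; -1618404480/19175641 1699345729/19175641] with trace 3853394/22801 and determinant 4225/22801
λ_max, λ_min = (3853394/22801 ± √14848259982336/519885601)/2 = 169, 25/22801
κ = σ_max/σ_min = 13/(5/151) = 392.6000
bound on ‖Δx‖/‖x‖: κ·ε = 392.6000·1/438 = 0.8963

0.8963


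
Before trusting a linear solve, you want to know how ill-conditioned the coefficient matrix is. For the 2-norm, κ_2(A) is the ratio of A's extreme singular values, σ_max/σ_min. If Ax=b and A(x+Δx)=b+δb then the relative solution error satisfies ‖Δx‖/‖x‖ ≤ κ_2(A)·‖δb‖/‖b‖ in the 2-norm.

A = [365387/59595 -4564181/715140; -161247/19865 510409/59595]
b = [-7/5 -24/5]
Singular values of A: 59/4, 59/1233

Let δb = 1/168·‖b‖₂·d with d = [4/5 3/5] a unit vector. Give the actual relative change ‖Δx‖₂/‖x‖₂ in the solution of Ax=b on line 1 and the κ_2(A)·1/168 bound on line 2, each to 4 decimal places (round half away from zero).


0.0074
1.8348

largest singular value 59/4, smallest 59/1233
κ = σ_max/σ_min = (59/4)/(59/1233) = 308.2500
worst-case relative error ≤ 308.2500 × 1/168 = 1.8348
solve Ax = b  →  x = [-60.3928 -57.7978]
‖b‖ = 5.0000, ‖x‖ = 83.5935
δb = ε·‖b‖·d = [0.0238 0.0179]; solving A·Δx = δb gives ‖Δx‖ = 0.6220
relative error = 0.0074
realised/bound (from unrounded values) ≈ 0.0041


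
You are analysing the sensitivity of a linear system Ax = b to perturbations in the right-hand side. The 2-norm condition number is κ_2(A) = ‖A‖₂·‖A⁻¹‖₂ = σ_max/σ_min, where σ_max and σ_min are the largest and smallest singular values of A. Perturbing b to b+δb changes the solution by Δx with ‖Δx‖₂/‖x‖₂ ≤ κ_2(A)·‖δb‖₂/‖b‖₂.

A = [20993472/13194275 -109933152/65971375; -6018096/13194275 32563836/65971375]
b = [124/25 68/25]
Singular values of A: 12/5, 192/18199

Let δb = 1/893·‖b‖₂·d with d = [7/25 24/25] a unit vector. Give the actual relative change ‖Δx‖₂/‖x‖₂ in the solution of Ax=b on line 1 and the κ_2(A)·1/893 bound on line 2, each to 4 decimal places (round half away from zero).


σ_max = 12/5, σ_min = 192/18199
condition number: (12/5) ÷ (192/18199) = 227.4875
bound on ‖Δx‖/‖x‖: κ·ε = 227.4875·1/893 = 0.2547
solve Ax = b  →  x = [275.7033 260.2730]
‖b‖₂ = 5.6569 and ‖x‖₂ = 379.1495
with δb = [0.0018 0.0061], A·Δx = δb → ‖Δx‖ = 0.6004
relative error = 0.0016
so the bound overstates the realised error by a factor of ≈ 160.8595 (computed from the unrounded values)

0.0016
0.2547


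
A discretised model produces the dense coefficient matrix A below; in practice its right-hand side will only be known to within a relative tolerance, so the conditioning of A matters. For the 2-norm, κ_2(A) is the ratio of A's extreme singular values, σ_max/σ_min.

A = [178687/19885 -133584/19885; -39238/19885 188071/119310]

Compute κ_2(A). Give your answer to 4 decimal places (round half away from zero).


145.5000

form AᵀA = [19909973/235225 -44794133/705675; -44794133/705675 403200097/8468100] with trace 44798365/338724 and determinant 279841/338724
λ_max, λ_min = (44798365/338724 ± √2006514351221689/114733948176)/2 = 529/4, 529/84681
κ_2(A) = √(λ_max/λ_min) = √((529/4) / (529/84681)) = 145.5000


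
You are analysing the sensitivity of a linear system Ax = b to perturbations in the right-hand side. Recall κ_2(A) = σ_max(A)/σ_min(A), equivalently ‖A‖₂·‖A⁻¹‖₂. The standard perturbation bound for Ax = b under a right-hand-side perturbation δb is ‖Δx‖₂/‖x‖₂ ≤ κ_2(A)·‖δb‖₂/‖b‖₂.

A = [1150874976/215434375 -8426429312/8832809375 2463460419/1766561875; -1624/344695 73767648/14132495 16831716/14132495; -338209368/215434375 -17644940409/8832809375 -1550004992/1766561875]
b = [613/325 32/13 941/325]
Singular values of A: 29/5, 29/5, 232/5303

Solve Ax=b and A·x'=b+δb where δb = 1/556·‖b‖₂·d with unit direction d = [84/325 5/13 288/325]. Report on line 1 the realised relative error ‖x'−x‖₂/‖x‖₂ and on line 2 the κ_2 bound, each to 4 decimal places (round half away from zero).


0.0019
0.2384

from the listed singular values, σ₁ = 29/5, σ_n = 232/5303
condition number: (29/5) ÷ (232/5303) = 132.5750
κ_2(A)·‖δb‖/‖b‖ = 0.2384
solve Ax = b  →  x = [-25.4352 -19.1098 85.7179]
‖b‖ = 4.2426, ‖x‖ = 91.4314
with δb = [0.0020 0.0029 0.0068], A·Δx = δb → ‖Δx‖ = 0.1744
realised ‖Δx‖/‖x‖ = 0.0019
realised/bound (from unrounded values) ≈ 0.0080


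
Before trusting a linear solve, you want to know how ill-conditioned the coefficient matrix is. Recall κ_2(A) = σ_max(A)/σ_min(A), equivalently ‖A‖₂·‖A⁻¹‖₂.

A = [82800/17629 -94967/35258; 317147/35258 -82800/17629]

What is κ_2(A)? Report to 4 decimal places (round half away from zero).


form AᵀA = [442925881/4301476 -59036400/1075369; -59036400/1075369 126097201/4301476] with trace 984469/7442 and determinant 279841/59536
solving λ² − 984469/7442·λ + 279841/59536 = 0 gives λ = 529/4, 529/14884
so κ_2 = √((529/4) / (529/14884)) = 61.0000

61.0000


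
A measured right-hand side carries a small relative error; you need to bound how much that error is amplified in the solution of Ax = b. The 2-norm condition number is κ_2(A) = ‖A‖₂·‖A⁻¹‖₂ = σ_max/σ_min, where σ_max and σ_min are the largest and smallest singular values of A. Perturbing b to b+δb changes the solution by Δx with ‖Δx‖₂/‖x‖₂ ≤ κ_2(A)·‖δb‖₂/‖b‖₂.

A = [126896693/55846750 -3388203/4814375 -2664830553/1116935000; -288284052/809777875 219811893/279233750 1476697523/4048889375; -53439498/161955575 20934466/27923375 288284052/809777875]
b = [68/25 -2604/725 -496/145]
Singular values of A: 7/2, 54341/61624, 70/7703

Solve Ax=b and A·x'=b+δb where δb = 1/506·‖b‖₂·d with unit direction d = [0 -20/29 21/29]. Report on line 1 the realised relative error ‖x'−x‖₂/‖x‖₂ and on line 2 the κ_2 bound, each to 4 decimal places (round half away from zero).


0.2630
0.7612

σ_max = 7/2, σ_min = 70/7703
κ = σ_max/σ_min = (7/2)/(70/7703) = 385.1500
worst-case relative error ≤ 385.1500 × 1/506 = 0.7612
solve Ax = b  →  x = [-0.1193 -4.6747 0.1252]
‖b‖ = 5.6569, ‖x‖ = 4.6779
Δx = A⁻¹·δb where δb = 1/506·5.6569·d; ‖Δx‖ = 1.2302
relative error = 0.2630
so the bound overstates the realised error by a factor of ≈ 2.8943 (computed from the unrounded values)


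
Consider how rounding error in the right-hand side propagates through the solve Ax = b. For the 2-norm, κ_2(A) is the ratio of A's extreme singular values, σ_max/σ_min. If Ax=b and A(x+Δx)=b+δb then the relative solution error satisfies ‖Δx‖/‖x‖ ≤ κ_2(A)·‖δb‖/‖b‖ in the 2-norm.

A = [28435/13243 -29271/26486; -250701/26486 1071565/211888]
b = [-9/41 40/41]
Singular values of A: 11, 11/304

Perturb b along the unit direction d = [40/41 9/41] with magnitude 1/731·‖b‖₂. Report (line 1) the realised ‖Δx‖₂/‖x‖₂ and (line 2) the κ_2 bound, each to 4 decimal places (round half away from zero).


0.4159
0.4159

largest singular value 11, smallest 11/304
κ = σ_max/σ_min = 11/(11/304) = 304.0000
κ_2(A)·‖δb‖/‖b‖ = 0.4159
solve Ax = b  →  x = [-0.0802 0.0428]
2-norm of b is 1.0000; of x, 0.0909
Δx = A⁻¹·δb where δb = 1/731·1.0000·d; ‖Δx‖ = 0.0378
realised ‖Δx‖/‖x‖ = 0.4159
realised/bound = 1 exactly: the bound is attained for this b and d


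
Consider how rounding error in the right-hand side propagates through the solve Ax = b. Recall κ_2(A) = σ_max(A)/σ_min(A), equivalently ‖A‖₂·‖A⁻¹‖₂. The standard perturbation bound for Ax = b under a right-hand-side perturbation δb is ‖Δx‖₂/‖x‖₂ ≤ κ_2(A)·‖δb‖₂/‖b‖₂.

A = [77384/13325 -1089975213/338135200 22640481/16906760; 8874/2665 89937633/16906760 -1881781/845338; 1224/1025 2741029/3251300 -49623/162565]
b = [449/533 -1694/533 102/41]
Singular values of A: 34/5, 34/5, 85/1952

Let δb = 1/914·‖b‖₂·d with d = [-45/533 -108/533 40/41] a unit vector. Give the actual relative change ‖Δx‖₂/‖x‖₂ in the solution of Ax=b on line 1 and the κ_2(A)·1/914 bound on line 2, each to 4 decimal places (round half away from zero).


0.0015
0.1709

largest singular value 34/5, smallest 85/1952
κ = σ_max/σ_min = (34/5)/(85/1952) = 156.1600
perturbation bound = 156.1600·1/914 = 0.1709
solve Ax = b  →  x = [-0.0588 26.1176 63.7529]
‖b‖ = 4.1231, ‖x‖ = 68.8954
with δb = [-0.0004 -0.0009 0.0044], A·Δx = δb → ‖Δx‖ = 0.1036
realised ‖Δx‖/‖x‖ = 0.0015
realised/bound (from unrounded values) ≈ 0.0088


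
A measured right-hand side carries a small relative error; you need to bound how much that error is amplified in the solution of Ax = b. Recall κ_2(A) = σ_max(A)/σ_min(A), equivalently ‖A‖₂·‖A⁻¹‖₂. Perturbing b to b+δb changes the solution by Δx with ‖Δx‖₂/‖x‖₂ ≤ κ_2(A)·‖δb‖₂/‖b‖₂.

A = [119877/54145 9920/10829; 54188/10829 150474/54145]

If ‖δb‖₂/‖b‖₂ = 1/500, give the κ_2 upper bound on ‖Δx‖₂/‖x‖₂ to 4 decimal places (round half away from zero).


AᵀA = [30553073/1020425 3252024/204085; 3252024/204085 8737412/1020425]; tr = 462241/12005, det = 3694084/1500625
λ_max, λ_min = (462241/12005 ± √5306190569289/3603000625)/2 = 961/25, 3844/60025
σ_max=√(961/25)=(31/5), σ_min=√(3844/60025)=(62/245) → κ = 24.5000
perturbation bound = 24.5000·1/500 = 0.0490

0.0490


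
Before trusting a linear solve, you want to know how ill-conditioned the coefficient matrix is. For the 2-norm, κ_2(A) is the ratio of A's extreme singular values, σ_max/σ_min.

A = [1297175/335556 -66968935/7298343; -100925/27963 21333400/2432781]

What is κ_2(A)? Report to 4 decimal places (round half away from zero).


241.9875

form AᵀA = [242263553125/8661371472 -436024059625/6496028604; -436024059625/6496028604 784859037325/4872021453] with trace 1133701275025/5996334096 and determinant 228765625/374770881
eigenvalues of AᵀA: λ = (tr ± √(tr²−4·det))/2 = 3025/16, 1210000/374770881
so κ_2 = √((3025/16) / (1210000/374770881)) = 241.9875


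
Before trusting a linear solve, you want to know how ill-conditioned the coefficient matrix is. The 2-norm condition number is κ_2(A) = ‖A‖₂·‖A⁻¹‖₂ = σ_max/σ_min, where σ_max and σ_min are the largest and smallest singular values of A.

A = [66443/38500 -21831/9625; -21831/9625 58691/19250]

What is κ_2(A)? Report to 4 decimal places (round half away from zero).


AᵀA = [481606129/59290000 -160523343/14822500; -160523343/14822500 214040149/14822500]; tr = 53510669/2371600, det = 130321/9486400
solving λ² − 53510669/2371600·λ + 130321/9486400 = 0 gives λ = 361/16, 361/592900
κ = σ_max/σ_min = (19/4)/(19/770) = 192.5000

192.5000


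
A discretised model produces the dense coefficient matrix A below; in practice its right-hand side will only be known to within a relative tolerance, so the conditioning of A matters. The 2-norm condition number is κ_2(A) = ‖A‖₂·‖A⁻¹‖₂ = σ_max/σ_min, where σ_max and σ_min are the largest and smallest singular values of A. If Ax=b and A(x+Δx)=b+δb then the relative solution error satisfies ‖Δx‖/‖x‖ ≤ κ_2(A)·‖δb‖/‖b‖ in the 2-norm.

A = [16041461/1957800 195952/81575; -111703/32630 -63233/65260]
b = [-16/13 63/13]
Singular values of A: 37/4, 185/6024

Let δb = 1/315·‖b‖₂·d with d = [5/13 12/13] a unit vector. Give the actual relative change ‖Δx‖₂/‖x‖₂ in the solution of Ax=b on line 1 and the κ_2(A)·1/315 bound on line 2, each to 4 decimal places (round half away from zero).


0.0040
0.9562

largest singular value 37/4, smallest 185/6024
condition number: (37/4) ÷ (185/6024) = 301.2000
κ_2(A)·‖δb‖/‖b‖ = 0.9562
solve Ax = b  →  x = [-36.7810 124.9479]
‖b‖₂ = 5.0000 and ‖x‖₂ = 130.2491
Δx = A⁻¹·δb where δb = 1/315·5.0000·d; ‖Δx‖ = 0.5169
relative error = 0.0040
so the bound overstates the realised error by a factor of ≈ 240.9607 (computed from the unrounded values)
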